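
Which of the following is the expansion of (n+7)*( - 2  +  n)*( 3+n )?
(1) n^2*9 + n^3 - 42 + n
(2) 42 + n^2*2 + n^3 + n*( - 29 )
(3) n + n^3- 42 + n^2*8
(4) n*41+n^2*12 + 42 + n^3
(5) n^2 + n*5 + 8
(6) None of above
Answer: 3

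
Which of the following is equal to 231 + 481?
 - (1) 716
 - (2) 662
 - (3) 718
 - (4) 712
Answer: 4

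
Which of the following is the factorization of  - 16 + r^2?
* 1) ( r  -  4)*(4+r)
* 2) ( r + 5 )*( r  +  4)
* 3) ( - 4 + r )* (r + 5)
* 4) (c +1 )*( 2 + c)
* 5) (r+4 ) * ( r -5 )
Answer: 1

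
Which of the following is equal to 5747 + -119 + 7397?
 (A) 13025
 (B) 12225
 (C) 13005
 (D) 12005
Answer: A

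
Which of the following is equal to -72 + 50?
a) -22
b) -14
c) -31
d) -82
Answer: a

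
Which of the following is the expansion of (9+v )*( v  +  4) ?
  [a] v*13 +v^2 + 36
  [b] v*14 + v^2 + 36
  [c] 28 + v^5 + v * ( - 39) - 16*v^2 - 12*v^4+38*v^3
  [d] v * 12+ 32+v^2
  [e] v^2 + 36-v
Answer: a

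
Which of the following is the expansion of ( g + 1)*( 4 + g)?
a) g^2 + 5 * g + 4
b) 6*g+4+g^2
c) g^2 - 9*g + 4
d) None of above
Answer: a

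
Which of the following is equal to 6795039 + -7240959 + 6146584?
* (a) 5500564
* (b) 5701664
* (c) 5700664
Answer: c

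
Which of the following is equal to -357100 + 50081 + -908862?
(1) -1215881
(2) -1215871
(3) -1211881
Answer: 1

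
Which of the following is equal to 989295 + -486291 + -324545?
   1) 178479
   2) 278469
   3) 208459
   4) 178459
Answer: 4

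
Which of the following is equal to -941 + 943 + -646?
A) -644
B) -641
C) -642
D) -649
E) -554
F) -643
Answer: A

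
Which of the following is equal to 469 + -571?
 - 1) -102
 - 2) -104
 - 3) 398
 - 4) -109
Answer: 1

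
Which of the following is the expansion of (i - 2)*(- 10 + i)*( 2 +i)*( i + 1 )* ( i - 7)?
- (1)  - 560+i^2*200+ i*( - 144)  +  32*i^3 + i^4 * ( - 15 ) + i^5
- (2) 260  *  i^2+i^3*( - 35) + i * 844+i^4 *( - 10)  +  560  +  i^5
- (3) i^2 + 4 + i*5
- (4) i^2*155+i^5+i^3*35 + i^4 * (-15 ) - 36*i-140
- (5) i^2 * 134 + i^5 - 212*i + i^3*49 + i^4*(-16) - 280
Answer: 5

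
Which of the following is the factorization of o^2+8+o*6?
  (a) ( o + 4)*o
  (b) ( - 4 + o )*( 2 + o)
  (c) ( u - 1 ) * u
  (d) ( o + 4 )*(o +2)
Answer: d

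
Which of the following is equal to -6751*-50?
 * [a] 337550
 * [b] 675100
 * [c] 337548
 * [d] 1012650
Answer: a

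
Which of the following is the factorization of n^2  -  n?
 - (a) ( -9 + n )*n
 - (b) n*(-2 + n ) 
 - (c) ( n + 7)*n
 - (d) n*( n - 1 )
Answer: d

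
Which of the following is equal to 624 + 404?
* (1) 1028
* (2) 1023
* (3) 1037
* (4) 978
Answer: 1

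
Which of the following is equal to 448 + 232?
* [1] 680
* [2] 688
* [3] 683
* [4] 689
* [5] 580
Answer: 1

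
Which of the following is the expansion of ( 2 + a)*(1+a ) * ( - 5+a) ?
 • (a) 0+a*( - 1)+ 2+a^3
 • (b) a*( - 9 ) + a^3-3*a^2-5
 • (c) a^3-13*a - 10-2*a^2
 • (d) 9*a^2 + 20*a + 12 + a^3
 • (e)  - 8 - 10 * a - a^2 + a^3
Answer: c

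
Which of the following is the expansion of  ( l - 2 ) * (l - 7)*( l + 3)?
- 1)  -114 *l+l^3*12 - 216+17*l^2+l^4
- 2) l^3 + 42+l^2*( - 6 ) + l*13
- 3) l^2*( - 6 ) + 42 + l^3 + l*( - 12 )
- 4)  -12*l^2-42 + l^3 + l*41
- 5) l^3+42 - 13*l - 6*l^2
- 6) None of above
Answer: 5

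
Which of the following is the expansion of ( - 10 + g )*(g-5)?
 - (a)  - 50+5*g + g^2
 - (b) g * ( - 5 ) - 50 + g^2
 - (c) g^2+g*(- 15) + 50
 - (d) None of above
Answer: c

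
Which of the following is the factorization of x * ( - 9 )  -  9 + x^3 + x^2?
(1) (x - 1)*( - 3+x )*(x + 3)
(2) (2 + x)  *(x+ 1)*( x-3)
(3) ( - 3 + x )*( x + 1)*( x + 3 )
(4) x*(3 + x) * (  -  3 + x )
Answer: 3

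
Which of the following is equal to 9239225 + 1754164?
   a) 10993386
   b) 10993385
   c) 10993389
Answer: c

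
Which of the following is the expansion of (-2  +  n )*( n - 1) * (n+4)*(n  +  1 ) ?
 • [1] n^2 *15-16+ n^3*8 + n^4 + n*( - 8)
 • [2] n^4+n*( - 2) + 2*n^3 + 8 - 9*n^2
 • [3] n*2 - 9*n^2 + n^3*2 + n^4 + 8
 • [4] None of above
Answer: 2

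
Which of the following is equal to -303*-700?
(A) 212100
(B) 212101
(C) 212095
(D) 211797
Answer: A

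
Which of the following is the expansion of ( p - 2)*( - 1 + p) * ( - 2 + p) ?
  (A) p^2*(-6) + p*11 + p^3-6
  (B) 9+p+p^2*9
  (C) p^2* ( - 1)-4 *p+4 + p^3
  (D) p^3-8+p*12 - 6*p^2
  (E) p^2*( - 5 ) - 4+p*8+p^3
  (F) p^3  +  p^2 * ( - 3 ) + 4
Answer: E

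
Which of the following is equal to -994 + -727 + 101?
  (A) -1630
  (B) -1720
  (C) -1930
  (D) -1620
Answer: D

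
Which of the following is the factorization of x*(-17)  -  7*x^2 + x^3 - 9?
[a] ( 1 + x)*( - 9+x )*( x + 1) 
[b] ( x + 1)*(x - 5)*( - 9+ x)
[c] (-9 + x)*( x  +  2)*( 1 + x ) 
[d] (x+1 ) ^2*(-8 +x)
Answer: a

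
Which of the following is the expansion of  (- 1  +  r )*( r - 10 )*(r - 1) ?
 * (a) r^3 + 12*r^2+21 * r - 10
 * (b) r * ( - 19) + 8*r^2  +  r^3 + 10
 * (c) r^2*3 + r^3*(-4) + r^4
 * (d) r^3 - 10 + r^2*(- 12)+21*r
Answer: d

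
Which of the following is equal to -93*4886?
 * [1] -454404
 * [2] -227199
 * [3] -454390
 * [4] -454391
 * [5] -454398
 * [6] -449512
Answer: 5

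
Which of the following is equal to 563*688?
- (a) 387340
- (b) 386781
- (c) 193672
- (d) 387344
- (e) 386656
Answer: d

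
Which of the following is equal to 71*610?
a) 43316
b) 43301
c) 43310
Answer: c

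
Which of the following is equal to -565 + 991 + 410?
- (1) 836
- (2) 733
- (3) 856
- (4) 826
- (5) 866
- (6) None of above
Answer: 1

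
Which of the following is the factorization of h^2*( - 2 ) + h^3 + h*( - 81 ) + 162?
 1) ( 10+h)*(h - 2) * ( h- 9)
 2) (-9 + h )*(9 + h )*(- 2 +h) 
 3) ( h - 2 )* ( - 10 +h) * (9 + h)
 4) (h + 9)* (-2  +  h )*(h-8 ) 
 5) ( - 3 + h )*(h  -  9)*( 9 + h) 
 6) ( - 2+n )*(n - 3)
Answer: 2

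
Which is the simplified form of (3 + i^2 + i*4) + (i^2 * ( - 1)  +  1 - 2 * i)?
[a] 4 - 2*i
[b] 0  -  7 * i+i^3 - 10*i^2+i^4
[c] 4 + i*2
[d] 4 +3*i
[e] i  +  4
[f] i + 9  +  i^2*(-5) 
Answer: c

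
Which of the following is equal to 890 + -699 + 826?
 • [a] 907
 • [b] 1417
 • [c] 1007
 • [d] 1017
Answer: d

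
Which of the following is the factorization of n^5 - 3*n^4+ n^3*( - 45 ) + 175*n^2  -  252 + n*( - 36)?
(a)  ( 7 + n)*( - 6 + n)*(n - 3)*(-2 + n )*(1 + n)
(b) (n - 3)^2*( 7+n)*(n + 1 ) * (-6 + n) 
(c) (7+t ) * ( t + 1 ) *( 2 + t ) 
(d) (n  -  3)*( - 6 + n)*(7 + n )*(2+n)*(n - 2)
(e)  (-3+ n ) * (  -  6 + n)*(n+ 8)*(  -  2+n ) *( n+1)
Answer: a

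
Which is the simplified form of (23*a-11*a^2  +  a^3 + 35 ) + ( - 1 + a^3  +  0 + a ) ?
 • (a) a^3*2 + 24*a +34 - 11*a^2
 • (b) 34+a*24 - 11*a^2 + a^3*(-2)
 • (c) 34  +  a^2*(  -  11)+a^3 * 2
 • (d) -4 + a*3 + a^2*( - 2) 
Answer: a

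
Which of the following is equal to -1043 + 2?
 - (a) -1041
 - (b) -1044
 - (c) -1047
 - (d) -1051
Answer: a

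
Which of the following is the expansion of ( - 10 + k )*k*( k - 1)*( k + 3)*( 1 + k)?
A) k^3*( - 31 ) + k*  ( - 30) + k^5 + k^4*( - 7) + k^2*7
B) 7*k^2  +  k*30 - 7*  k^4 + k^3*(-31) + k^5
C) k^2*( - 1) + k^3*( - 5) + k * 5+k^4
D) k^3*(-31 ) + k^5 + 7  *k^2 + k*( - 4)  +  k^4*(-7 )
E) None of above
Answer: B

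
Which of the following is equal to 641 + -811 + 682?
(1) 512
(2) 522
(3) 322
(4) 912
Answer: 1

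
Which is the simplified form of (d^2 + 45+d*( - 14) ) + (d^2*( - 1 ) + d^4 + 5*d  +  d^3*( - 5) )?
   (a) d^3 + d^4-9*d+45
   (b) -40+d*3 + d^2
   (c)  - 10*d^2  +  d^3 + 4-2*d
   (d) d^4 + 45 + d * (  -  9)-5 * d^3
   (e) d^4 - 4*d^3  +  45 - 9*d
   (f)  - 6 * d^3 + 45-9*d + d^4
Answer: d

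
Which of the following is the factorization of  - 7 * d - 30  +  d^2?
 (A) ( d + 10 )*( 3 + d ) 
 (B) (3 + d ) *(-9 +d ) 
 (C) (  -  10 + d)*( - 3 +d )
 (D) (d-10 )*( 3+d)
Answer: D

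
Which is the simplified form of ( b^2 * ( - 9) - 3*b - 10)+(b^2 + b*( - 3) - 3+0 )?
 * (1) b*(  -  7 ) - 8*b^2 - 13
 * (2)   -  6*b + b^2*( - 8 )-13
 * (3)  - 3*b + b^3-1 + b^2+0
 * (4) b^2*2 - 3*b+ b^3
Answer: 2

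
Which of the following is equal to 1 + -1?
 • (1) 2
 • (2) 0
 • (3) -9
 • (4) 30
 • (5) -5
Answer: 2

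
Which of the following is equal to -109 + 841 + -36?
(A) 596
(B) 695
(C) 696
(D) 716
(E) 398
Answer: C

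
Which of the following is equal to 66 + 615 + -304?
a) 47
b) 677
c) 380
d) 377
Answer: d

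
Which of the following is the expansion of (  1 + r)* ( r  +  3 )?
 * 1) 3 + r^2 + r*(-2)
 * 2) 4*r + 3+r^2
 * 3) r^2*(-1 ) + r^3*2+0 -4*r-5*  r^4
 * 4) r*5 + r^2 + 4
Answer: 2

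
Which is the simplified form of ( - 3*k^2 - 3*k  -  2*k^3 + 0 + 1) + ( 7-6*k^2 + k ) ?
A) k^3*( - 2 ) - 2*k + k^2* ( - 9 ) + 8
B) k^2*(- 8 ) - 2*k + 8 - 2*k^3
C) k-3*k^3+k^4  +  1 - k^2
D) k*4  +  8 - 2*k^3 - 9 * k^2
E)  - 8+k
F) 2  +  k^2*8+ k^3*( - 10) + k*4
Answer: A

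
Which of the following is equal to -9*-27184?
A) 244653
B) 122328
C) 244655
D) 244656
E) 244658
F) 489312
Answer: D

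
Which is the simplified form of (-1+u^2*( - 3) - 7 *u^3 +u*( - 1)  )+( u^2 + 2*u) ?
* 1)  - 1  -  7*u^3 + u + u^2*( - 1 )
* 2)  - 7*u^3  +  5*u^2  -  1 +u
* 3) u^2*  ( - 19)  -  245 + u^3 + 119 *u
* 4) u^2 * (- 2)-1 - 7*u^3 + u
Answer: 4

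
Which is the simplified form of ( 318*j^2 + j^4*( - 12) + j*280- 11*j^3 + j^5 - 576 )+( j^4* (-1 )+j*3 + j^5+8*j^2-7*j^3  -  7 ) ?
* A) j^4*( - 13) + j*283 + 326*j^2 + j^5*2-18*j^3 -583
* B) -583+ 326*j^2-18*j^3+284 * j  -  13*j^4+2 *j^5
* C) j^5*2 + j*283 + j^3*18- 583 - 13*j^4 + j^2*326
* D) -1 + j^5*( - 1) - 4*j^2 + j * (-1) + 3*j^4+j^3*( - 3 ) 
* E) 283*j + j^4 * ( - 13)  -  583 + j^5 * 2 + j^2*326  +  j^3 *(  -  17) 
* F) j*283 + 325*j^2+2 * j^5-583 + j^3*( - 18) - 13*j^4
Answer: A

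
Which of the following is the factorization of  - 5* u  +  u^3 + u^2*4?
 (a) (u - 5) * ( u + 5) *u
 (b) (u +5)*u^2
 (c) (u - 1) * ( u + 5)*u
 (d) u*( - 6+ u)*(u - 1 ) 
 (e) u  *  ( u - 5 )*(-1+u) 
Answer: c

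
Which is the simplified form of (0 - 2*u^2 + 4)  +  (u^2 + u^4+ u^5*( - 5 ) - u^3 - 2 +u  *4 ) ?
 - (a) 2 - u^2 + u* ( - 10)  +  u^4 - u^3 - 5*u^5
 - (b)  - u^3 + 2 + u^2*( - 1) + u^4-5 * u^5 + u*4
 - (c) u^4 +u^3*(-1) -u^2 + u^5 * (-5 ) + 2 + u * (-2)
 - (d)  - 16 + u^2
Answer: b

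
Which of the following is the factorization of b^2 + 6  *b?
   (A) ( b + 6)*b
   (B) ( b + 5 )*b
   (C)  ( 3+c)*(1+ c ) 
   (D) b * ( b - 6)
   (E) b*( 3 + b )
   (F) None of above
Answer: A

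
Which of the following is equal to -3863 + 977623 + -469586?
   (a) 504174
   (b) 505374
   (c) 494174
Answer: a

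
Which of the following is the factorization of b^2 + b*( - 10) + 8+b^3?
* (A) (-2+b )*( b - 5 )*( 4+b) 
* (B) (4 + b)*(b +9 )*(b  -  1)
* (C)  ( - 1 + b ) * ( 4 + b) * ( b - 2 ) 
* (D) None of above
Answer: C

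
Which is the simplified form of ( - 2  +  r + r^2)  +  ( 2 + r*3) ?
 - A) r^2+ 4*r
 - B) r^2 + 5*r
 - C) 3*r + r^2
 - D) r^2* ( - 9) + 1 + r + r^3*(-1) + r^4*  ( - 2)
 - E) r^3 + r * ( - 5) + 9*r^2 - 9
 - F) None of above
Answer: A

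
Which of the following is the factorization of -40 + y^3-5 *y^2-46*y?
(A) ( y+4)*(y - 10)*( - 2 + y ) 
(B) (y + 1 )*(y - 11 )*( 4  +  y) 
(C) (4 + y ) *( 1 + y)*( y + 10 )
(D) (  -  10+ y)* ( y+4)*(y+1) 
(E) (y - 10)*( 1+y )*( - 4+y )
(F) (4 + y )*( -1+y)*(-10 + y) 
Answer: D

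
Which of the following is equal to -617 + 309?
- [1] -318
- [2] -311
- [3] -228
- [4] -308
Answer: 4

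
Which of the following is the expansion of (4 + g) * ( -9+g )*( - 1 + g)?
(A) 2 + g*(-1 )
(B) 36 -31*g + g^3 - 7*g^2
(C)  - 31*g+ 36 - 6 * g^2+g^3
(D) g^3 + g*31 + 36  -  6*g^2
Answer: C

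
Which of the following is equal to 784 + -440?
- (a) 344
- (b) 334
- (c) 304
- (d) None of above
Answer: a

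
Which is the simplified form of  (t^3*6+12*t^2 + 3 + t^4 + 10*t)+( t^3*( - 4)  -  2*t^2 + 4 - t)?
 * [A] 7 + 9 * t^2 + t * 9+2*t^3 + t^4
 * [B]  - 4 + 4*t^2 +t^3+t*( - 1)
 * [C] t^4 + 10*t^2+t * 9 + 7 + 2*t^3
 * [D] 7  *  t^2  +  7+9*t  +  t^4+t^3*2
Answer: C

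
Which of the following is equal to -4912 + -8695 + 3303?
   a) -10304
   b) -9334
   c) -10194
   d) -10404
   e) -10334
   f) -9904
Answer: a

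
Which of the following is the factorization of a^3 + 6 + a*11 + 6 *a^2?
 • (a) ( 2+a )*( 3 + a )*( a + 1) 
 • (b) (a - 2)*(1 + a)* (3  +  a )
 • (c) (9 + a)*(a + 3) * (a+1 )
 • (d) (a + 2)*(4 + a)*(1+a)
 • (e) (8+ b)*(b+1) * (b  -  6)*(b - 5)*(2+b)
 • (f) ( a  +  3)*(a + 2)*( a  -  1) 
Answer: a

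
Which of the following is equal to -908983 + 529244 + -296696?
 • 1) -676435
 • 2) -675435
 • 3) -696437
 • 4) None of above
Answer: 1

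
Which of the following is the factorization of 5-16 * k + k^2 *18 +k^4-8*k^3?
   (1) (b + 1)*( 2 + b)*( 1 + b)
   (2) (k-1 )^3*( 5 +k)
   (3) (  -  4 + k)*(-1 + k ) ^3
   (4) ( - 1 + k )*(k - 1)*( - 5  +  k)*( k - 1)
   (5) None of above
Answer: 4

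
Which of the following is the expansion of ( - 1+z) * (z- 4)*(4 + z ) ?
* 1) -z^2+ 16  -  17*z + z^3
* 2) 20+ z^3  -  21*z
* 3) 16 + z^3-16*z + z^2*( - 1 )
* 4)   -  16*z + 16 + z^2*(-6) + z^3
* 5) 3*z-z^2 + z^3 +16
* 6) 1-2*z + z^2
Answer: 3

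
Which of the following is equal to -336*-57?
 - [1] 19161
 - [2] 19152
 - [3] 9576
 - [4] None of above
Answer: 2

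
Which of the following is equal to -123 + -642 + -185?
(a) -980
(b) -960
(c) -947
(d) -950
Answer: d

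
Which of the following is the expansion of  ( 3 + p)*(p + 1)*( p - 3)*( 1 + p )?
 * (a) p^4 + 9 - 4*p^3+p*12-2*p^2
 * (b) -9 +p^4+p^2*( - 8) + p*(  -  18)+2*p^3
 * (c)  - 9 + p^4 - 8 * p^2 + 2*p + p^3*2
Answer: b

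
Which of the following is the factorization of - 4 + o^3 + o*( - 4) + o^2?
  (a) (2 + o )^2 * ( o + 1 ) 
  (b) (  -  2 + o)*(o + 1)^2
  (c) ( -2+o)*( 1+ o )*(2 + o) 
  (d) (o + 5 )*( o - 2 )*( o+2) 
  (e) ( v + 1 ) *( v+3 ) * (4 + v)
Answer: c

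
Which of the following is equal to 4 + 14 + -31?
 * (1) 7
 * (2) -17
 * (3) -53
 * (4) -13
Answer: 4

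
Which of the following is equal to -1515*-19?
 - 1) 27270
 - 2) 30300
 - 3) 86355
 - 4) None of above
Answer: 4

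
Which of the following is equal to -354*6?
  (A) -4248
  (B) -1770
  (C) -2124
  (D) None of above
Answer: C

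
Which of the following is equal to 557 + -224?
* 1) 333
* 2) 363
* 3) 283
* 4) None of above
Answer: 1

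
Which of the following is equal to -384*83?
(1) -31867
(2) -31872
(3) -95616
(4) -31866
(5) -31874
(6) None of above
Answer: 2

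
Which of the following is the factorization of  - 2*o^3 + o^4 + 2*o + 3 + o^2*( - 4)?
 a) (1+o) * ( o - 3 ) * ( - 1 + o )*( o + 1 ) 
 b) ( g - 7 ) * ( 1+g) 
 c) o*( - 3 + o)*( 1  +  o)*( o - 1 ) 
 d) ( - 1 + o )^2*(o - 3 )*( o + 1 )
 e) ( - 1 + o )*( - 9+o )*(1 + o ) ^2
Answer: a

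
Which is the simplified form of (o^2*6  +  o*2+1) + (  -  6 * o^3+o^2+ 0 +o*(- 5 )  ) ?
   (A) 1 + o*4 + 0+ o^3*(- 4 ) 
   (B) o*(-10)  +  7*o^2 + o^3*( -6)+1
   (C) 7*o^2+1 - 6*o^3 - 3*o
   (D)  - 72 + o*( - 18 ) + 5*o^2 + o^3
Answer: C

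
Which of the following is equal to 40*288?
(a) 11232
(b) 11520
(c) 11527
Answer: b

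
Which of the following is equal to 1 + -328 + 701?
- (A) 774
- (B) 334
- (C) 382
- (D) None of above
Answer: D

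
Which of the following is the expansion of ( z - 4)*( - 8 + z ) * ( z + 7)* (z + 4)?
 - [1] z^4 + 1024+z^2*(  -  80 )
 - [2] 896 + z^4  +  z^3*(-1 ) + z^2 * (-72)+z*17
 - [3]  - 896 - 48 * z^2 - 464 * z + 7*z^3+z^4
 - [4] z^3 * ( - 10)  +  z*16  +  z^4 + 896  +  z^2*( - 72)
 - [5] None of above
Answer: 5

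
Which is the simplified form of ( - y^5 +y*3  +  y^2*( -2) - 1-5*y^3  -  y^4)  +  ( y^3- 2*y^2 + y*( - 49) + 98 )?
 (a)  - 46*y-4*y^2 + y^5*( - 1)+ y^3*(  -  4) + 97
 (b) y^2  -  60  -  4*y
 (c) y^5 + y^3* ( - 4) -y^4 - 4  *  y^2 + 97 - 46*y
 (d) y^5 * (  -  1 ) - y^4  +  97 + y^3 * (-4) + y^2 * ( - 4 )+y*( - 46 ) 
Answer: d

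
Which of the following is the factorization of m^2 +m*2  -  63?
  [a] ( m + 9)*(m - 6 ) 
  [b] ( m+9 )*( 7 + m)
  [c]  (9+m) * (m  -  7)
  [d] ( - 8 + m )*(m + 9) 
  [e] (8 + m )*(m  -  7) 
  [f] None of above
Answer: c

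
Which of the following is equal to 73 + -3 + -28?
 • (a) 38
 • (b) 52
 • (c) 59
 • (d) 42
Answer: d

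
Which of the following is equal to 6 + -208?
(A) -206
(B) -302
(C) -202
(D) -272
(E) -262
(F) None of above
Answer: C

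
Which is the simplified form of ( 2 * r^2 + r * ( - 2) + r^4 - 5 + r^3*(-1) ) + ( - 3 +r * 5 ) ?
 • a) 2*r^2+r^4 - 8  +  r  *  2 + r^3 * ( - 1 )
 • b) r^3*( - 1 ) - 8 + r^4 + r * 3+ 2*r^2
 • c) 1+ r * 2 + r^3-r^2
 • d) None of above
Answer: b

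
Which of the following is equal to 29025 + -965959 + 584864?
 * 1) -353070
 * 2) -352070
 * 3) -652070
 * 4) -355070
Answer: 2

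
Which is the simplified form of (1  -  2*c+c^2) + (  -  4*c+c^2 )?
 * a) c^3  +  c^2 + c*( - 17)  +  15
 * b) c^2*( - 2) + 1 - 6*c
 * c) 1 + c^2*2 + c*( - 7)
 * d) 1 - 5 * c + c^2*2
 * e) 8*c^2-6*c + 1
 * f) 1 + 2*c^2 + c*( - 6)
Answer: f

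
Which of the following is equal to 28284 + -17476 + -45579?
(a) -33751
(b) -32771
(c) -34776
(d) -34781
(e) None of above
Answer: e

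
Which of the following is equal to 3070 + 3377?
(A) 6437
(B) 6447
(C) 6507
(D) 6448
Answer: B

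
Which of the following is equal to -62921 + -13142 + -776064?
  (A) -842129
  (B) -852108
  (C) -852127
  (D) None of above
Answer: C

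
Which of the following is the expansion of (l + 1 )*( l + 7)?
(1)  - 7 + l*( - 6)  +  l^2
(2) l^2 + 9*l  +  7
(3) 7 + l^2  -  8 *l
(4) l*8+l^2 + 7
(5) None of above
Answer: 4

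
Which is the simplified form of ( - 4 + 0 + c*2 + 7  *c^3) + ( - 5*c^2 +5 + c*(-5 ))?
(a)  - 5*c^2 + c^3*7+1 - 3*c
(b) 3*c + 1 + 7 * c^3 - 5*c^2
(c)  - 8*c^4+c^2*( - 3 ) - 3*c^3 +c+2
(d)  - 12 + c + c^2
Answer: a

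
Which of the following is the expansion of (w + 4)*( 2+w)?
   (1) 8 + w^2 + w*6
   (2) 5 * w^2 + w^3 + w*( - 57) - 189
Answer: 1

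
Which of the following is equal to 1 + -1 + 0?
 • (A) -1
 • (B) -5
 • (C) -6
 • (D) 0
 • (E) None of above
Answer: D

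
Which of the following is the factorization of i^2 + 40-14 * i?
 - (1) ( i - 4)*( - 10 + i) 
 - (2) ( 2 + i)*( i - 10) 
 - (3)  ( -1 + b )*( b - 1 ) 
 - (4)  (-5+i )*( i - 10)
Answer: 1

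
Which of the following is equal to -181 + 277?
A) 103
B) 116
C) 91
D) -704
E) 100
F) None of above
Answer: F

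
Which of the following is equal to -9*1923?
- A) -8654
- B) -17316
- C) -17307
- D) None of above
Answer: C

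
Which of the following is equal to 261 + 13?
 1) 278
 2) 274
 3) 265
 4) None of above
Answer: 2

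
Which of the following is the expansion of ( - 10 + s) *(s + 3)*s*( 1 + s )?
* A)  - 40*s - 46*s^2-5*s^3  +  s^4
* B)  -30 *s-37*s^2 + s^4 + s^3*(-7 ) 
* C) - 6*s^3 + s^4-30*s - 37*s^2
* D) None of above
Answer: C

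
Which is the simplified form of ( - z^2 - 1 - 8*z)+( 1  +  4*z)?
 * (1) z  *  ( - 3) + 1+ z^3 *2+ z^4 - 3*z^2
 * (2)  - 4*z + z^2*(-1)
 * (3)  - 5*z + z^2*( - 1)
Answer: 2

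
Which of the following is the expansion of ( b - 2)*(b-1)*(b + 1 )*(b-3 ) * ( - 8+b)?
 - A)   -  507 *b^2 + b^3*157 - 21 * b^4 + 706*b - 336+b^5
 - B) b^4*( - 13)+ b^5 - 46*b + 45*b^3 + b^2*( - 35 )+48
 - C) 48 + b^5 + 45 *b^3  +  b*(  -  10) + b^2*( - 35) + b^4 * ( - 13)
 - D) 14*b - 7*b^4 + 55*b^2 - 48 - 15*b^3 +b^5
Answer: B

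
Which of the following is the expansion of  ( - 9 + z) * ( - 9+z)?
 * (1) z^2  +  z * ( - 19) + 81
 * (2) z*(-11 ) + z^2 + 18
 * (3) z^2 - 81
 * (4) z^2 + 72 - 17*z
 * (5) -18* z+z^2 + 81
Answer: 5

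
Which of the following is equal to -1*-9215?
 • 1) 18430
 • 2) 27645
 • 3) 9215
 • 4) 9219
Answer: 3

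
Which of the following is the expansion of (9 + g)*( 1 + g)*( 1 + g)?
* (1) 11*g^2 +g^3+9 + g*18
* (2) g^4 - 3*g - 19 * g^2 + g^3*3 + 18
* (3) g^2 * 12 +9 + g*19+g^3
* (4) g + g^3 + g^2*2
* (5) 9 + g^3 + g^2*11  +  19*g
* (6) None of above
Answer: 5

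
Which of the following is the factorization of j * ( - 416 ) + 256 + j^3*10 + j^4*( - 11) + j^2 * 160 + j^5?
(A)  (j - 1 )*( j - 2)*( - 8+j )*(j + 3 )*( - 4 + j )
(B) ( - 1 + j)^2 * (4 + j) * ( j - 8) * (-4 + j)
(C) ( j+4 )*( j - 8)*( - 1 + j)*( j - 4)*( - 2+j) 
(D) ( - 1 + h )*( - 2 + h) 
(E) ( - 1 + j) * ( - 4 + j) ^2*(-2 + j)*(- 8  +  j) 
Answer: C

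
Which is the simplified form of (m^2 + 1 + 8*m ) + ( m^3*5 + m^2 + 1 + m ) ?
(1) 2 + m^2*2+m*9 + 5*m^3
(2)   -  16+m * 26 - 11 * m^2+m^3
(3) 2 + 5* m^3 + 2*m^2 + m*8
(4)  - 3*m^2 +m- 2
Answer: 1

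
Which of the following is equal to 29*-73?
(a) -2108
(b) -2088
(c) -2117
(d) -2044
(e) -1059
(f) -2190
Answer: c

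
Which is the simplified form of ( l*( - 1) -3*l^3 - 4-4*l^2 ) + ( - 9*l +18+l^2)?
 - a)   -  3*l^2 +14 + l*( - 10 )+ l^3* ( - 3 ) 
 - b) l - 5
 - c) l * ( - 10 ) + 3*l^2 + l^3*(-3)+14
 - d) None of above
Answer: a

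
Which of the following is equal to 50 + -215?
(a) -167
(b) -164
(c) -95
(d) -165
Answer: d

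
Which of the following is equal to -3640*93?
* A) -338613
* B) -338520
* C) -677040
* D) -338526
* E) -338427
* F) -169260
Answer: B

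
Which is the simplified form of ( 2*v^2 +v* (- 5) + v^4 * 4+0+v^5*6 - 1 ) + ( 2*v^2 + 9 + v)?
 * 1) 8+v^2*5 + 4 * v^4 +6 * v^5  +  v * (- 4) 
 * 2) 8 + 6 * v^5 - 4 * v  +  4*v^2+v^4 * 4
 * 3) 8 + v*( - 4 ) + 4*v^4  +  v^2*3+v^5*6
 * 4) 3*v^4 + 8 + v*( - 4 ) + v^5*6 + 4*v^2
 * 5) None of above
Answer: 2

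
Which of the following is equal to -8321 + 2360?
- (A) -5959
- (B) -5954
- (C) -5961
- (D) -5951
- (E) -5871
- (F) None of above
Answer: C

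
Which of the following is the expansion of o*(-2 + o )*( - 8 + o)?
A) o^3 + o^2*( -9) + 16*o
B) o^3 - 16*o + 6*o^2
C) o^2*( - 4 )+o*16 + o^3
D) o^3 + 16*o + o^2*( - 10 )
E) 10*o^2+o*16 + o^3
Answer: D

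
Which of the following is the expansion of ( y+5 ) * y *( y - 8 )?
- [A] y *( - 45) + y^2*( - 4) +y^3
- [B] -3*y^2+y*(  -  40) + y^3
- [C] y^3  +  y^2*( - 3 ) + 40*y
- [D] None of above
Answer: B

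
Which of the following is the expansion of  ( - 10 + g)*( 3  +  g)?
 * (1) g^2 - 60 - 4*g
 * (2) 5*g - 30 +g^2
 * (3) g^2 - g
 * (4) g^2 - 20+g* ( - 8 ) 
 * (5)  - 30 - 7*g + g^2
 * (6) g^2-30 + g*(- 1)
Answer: 5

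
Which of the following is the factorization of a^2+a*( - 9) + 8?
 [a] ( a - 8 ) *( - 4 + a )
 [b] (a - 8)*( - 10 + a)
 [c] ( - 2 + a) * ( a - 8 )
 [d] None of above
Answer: d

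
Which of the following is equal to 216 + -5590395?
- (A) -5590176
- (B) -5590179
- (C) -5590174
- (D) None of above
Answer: B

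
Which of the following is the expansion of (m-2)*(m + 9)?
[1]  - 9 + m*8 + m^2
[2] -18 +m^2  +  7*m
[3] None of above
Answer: 2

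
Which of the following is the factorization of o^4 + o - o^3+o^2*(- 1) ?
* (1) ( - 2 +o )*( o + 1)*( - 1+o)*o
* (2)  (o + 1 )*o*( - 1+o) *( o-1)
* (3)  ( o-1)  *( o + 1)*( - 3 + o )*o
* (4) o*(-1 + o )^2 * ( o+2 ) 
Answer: 2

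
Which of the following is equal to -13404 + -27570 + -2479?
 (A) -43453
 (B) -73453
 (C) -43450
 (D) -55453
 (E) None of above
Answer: A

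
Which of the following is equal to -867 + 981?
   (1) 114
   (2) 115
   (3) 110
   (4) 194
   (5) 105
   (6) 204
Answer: 1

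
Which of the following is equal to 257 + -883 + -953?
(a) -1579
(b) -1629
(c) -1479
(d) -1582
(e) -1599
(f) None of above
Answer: a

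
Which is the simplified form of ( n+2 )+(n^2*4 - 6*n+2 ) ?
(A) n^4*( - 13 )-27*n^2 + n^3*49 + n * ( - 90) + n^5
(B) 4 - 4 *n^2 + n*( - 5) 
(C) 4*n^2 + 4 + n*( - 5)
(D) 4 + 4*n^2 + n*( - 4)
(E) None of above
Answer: C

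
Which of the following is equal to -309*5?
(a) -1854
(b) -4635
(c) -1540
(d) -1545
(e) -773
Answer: d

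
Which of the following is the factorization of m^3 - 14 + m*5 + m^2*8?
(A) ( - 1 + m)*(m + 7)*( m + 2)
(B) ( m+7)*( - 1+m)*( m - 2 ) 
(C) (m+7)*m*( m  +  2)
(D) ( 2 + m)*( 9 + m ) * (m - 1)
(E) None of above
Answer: A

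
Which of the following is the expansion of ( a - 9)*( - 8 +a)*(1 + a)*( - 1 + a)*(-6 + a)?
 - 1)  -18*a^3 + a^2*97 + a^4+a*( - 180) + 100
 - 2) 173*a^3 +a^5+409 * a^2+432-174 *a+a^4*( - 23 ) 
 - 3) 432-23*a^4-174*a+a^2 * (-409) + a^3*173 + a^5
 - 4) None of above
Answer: 3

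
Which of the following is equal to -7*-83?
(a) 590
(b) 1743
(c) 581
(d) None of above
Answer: c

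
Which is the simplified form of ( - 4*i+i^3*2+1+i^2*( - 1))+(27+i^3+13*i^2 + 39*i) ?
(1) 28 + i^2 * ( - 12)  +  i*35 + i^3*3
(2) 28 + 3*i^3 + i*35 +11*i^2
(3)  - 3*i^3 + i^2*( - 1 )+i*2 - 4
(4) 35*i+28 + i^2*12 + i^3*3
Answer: 4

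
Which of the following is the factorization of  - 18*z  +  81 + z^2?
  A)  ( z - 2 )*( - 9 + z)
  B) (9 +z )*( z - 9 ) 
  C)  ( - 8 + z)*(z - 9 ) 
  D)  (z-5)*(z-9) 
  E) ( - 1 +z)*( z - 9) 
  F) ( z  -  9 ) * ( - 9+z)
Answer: F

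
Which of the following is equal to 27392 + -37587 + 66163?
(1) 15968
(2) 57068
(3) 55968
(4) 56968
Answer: 3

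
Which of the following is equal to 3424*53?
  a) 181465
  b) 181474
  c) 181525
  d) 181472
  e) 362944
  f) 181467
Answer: d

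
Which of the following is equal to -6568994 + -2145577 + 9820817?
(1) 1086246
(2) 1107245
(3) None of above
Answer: 3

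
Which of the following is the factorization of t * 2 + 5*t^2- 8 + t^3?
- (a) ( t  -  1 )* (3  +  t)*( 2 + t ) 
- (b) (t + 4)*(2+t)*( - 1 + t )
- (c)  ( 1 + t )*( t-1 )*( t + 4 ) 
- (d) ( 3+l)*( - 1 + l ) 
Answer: b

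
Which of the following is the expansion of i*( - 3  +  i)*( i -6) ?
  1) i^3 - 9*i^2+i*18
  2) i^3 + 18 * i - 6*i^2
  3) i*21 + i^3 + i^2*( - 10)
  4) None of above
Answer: 1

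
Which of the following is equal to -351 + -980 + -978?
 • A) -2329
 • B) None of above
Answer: B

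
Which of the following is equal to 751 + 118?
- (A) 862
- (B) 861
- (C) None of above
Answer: C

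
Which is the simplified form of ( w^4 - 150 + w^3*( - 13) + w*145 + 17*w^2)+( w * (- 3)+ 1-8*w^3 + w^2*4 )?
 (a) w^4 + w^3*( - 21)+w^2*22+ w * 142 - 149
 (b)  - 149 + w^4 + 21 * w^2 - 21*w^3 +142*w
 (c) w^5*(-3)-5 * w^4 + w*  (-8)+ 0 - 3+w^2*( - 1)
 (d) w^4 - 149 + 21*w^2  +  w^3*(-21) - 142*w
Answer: b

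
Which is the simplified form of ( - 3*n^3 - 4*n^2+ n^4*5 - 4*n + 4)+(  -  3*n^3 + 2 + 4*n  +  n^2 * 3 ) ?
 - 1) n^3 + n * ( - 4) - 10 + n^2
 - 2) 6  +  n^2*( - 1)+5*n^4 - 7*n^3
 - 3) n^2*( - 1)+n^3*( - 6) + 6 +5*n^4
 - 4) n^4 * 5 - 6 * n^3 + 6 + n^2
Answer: 3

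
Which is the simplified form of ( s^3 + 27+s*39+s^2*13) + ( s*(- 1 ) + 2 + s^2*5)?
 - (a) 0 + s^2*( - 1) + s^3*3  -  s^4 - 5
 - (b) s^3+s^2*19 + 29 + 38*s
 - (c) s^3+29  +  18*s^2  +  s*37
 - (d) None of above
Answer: d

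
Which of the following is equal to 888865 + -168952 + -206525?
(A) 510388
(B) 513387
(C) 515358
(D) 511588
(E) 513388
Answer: E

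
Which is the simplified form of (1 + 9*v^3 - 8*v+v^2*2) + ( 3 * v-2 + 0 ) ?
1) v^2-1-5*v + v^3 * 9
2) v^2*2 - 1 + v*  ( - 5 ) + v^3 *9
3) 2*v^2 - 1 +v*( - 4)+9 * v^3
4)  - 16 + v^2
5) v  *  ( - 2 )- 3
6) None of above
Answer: 2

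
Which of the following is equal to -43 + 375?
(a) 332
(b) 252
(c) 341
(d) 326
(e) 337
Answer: a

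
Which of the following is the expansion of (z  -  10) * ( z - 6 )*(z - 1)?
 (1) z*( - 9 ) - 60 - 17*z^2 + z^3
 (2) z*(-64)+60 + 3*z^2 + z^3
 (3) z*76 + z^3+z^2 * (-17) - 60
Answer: 3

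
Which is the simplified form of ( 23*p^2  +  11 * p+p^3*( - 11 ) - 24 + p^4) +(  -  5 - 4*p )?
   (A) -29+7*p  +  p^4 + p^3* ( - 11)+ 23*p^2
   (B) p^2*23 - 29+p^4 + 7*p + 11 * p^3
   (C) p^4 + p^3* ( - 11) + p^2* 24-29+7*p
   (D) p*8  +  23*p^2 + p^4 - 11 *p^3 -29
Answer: A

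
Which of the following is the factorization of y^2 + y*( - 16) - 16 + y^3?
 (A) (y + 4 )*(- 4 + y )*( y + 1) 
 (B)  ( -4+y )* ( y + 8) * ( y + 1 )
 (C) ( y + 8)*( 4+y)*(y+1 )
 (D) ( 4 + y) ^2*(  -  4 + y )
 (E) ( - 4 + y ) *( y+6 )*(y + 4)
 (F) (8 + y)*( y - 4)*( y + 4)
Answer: A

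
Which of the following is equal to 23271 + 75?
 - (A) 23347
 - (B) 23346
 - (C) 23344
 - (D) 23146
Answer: B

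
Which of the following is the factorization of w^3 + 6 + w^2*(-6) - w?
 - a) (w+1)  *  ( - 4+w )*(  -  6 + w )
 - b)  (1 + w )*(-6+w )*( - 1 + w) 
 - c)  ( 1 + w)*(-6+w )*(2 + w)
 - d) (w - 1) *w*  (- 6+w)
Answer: b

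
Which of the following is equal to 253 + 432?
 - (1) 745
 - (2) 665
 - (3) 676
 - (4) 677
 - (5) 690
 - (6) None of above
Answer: 6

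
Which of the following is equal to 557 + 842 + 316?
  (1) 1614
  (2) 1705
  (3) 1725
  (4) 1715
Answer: 4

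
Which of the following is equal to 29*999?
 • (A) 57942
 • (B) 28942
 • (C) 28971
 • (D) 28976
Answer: C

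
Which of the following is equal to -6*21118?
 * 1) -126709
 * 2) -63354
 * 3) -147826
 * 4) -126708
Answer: 4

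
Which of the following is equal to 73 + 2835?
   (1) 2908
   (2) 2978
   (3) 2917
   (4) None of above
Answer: 1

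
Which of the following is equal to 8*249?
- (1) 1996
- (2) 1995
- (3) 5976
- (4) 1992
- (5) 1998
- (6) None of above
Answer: 4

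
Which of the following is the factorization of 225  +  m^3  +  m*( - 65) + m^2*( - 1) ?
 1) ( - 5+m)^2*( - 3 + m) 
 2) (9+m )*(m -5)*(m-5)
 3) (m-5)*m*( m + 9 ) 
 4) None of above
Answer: 2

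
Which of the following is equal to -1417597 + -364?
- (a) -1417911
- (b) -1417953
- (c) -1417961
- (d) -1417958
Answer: c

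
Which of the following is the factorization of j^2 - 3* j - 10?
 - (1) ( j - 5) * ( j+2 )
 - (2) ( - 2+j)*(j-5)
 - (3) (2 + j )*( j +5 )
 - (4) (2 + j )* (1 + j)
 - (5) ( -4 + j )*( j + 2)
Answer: 1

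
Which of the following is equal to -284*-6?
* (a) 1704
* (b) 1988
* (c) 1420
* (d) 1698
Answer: a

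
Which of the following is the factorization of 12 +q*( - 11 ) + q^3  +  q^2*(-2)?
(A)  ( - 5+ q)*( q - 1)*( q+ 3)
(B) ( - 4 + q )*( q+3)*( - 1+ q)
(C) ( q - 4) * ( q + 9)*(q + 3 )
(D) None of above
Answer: B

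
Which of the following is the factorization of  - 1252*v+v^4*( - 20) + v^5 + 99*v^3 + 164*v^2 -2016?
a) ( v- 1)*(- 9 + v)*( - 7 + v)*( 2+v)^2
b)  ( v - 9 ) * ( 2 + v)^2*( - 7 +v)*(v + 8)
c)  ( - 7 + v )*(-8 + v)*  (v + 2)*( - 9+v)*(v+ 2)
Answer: c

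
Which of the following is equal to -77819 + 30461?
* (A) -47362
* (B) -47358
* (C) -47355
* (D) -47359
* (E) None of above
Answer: B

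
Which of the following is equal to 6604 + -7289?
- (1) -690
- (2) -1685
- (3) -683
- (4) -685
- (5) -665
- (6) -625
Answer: 4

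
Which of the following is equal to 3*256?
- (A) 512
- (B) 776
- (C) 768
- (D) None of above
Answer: C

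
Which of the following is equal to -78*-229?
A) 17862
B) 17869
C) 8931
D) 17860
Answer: A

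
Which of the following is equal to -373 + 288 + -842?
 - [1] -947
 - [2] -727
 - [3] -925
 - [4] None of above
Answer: 4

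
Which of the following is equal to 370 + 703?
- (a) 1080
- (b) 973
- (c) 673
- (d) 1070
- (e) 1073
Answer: e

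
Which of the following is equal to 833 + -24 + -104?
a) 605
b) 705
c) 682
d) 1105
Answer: b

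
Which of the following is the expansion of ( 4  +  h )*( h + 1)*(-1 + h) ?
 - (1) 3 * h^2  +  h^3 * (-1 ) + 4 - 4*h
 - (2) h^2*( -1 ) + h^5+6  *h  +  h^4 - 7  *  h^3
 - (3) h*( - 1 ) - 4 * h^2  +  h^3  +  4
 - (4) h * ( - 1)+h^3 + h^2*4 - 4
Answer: 4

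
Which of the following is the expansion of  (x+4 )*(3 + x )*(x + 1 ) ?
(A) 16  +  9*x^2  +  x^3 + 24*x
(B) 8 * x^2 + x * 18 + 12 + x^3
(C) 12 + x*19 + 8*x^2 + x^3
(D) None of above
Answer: C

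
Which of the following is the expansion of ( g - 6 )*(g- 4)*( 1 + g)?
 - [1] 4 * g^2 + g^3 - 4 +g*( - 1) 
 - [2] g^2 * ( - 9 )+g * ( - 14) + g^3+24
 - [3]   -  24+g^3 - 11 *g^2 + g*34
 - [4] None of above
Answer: 4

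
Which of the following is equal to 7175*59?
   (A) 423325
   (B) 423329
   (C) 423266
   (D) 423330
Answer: A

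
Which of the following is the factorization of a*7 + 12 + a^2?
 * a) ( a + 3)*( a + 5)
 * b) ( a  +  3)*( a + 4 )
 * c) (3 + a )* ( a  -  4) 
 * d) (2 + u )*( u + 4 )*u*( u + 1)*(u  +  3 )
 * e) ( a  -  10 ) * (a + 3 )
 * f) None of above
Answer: b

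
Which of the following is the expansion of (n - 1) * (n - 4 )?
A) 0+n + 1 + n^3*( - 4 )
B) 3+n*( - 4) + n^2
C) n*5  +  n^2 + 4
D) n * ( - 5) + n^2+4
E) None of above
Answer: D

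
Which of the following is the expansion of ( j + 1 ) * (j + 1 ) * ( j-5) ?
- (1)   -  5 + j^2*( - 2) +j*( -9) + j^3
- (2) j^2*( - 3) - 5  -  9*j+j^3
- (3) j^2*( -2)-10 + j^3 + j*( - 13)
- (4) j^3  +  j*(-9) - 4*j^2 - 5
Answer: 2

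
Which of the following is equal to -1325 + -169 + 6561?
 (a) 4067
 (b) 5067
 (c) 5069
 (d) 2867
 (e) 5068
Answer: b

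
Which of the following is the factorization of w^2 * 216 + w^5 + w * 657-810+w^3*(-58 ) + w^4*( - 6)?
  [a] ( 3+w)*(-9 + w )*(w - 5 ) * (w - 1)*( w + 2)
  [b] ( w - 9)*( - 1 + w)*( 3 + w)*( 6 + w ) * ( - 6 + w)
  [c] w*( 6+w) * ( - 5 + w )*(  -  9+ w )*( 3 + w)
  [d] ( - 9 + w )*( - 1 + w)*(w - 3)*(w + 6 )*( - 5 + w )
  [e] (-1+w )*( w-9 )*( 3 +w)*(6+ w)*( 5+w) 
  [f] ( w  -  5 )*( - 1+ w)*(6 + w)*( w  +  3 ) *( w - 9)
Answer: f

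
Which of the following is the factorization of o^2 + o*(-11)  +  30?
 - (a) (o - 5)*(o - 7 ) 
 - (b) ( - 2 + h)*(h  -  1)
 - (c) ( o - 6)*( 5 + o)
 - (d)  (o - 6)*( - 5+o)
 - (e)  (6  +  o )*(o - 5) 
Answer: d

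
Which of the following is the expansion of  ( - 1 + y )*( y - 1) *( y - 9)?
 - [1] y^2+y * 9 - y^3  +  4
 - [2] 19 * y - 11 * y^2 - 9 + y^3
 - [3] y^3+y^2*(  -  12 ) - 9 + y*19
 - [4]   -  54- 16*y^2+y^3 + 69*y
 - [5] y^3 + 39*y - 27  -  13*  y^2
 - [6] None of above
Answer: 2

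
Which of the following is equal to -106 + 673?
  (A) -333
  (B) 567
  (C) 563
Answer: B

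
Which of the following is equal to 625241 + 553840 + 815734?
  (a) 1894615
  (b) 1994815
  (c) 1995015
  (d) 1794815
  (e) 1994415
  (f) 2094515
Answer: b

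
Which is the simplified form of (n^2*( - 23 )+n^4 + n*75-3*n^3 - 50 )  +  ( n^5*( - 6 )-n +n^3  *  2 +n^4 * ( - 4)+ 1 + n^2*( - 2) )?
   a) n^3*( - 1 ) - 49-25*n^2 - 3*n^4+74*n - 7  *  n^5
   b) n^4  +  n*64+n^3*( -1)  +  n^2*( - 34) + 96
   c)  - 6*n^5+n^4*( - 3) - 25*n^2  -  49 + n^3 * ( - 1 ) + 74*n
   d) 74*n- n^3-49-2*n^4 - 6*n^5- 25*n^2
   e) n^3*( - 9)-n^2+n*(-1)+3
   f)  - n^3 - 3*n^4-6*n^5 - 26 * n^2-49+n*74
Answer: c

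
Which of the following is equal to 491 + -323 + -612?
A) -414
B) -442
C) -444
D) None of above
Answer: C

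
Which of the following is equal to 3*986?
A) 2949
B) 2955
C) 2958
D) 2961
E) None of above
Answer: C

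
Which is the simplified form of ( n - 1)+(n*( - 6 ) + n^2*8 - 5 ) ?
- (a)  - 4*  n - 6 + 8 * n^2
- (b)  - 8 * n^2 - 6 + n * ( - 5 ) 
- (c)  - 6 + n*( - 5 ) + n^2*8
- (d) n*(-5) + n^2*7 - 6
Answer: c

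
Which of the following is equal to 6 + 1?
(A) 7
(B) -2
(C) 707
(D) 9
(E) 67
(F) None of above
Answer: A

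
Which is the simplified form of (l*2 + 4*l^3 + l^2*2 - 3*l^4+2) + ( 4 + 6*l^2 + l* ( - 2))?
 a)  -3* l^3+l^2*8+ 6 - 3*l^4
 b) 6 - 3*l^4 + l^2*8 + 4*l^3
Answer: b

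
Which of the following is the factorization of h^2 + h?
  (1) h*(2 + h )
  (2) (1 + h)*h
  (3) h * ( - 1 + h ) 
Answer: 2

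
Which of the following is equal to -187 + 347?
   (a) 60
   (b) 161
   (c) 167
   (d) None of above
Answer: d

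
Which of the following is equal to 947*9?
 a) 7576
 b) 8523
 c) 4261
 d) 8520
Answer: b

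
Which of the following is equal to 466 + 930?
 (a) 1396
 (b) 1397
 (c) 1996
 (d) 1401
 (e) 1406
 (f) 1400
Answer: a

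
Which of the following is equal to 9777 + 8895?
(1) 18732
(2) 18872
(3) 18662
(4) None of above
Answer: 4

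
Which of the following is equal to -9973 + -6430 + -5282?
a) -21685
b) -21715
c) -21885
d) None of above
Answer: a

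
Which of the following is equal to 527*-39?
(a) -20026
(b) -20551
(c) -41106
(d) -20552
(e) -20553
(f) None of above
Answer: e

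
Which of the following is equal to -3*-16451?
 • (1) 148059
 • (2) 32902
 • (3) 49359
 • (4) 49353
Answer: 4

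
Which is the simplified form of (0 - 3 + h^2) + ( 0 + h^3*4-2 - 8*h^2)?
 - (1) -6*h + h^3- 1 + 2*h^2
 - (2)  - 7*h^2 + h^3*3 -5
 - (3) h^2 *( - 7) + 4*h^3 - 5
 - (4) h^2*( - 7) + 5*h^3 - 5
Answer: 3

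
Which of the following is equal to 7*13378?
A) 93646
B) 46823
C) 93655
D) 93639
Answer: A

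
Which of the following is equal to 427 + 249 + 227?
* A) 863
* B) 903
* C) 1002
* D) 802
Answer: B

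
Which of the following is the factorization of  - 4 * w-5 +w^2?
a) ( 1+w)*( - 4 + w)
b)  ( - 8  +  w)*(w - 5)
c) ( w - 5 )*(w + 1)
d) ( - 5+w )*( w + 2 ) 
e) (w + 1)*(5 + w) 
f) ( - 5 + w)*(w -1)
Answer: c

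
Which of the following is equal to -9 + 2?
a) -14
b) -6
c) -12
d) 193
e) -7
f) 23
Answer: e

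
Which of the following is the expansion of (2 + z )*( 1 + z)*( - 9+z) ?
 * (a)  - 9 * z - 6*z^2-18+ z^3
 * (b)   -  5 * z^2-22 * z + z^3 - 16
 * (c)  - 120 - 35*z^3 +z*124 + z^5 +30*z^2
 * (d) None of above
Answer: d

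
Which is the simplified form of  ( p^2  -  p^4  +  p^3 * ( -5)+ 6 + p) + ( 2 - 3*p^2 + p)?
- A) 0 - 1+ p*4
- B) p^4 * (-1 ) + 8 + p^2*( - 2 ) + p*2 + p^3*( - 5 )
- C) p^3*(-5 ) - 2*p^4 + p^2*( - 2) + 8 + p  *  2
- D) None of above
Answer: B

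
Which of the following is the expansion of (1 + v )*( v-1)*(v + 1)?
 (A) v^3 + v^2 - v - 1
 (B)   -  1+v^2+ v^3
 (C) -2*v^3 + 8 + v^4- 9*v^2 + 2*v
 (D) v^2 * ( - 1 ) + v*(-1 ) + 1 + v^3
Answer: A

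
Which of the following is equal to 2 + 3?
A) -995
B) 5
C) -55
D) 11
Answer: B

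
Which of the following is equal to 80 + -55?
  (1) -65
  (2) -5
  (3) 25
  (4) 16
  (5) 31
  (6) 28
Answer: 3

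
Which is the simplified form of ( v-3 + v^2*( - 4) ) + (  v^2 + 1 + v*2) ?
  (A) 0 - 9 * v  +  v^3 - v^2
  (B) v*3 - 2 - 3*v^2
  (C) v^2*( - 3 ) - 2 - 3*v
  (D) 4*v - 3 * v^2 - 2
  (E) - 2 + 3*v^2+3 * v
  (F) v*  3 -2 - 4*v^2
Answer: B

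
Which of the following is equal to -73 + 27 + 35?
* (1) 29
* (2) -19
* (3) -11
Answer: 3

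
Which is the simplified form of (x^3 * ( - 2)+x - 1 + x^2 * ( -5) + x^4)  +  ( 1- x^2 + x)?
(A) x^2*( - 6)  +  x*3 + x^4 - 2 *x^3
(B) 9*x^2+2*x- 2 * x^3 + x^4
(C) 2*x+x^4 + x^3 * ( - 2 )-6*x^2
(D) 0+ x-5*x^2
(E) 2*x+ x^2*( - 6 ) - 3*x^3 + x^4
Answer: C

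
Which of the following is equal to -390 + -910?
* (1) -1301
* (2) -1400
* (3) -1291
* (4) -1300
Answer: 4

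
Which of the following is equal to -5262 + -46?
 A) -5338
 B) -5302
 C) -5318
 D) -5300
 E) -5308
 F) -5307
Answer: E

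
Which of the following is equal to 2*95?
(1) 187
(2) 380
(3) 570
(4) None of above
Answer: 4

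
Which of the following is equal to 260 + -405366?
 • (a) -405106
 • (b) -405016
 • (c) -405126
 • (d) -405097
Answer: a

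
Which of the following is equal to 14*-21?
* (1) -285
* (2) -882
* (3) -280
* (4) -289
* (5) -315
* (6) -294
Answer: 6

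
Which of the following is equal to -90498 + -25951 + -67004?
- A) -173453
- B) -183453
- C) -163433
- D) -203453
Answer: B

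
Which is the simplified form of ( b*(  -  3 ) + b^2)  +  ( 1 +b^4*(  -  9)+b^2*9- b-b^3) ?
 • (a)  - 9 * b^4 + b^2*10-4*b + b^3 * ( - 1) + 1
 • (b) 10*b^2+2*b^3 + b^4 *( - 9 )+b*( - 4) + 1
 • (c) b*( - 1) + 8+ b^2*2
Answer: a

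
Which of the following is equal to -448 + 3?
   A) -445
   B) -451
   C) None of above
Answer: A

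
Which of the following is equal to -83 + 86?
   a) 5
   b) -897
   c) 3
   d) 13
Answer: c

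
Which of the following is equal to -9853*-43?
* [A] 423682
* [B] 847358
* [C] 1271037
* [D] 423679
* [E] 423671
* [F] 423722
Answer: D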